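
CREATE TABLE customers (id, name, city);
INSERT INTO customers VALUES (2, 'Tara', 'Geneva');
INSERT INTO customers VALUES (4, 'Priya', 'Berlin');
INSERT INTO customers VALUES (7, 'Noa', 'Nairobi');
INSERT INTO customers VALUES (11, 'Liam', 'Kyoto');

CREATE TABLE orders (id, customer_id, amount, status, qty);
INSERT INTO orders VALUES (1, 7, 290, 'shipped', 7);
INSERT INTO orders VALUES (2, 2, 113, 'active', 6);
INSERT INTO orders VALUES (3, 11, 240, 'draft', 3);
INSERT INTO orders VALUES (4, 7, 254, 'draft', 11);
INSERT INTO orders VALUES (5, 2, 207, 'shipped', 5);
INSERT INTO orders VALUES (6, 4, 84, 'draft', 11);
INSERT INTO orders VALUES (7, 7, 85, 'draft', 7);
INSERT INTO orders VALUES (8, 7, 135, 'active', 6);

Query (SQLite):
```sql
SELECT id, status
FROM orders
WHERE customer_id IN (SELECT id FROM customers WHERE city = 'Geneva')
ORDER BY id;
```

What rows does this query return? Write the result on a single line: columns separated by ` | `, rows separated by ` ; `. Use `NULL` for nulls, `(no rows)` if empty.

2 | active ; 5 | shipped

Inner query: customers.id where city = 'Geneva'.
Outer: keep orders rows whose customer_id is in that set.
Inner query → {2}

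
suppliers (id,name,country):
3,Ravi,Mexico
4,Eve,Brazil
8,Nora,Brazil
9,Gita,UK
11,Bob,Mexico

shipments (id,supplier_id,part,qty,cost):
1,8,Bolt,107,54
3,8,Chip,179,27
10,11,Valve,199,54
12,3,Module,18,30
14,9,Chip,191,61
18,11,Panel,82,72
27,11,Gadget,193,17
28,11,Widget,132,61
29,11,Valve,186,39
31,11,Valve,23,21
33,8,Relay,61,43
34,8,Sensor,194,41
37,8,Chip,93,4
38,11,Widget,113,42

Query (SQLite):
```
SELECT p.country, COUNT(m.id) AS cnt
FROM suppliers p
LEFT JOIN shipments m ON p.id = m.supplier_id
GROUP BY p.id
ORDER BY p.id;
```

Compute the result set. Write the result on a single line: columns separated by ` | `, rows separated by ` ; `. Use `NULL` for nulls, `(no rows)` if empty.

LEFT JOIN keeps every suppliers row; unmatched ones get NULL for shipments columns.
Group by suppliers.id and compute COUNT(m.id). COUNT(col) of an all-NULL group is 0.
  3: ids {12} → COUNT(m.id)=1
  4: ids {—} → COUNT(m.id)=0
  8: ids {1, 3, 33, 34, 37} → COUNT(m.id)=5
  9: ids {14} → COUNT(m.id)=1
  11: ids {10, 18, 27, 28, 29, 31, 38} → COUNT(m.id)=7

Mexico | 1 ; Brazil | 0 ; Brazil | 5 ; UK | 1 ; Mexico | 7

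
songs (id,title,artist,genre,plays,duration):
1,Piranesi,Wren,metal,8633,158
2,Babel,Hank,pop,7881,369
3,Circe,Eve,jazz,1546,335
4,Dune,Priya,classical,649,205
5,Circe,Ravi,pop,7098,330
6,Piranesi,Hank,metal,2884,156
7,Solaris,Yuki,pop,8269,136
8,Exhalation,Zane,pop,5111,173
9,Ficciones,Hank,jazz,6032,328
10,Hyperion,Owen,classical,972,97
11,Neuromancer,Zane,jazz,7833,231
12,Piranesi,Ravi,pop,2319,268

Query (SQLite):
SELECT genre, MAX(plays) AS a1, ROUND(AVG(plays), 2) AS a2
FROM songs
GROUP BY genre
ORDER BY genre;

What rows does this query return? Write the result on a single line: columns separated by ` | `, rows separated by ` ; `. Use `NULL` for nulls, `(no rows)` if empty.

Group songs by genre.
Per group compute: MAX(plays), ROUND(AVG(plays), 2).
  classical: ids {4, 10} → MAX(plays)=972, ROUND(AVG(plays), 2)=810.5
  jazz: ids {3, 9, 11} → MAX(plays)=7833, ROUND(AVG(plays), 2)=5137
  metal: ids {1, 6} → MAX(plays)=8633, ROUND(AVG(plays), 2)=5758.5
  pop: ids {2, 5, 7, 8, 12} → MAX(plays)=8269, ROUND(AVG(plays), 2)=6135.6

classical | 972 | 810.5 ; jazz | 7833 | 5137 ; metal | 8633 | 5758.5 ; pop | 8269 | 6135.6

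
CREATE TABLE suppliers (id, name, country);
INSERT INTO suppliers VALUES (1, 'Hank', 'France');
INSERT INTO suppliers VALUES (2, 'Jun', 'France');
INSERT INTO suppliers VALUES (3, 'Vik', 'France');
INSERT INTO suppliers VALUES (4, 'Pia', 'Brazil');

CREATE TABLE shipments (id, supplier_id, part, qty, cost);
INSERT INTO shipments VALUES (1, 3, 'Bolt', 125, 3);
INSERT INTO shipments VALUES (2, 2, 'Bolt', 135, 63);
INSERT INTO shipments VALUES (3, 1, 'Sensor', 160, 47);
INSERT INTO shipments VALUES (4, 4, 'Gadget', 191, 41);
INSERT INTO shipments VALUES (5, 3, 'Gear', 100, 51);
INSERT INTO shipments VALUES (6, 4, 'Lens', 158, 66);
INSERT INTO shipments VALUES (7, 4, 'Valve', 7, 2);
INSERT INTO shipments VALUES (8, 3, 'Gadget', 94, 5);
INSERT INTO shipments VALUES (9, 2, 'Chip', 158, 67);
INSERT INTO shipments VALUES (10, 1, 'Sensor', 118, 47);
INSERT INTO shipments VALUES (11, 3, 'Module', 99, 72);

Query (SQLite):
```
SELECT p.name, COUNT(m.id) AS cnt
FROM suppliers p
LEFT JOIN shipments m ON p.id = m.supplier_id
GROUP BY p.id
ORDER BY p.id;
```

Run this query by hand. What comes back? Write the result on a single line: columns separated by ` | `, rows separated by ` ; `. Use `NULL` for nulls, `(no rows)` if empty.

Hank | 2 ; Jun | 2 ; Vik | 4 ; Pia | 3

LEFT JOIN keeps every suppliers row; unmatched ones get NULL for shipments columns.
Group by suppliers.id and compute COUNT(m.id). COUNT(col) of an all-NULL group is 0.
  1: ids {3, 10} → COUNT(m.id)=2
  2: ids {2, 9} → COUNT(m.id)=2
  3: ids {1, 5, 8, 11} → COUNT(m.id)=4
  4: ids {4, 6, 7} → COUNT(m.id)=3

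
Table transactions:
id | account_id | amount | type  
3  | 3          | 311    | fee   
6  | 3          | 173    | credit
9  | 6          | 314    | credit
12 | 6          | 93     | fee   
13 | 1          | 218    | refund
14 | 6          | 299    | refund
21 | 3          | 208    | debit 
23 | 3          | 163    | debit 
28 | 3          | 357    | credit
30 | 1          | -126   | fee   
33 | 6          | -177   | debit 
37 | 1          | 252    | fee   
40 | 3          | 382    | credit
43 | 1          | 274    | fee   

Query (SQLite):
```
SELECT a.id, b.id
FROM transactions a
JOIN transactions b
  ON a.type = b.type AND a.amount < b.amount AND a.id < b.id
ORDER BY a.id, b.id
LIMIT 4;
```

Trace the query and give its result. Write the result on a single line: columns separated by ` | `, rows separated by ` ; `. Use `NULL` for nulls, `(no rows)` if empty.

Pairs (a,b) with same type, a.amount < b.amount, a.id < b.id.
type groups: credit:{6,9,28,40} debit:{21,23,33} fee:{3,12,30,37,43} refund:{13,14}
Ordered by (a.id, b.id); first 4.

6 | 9 ; 6 | 28 ; 6 | 40 ; 9 | 28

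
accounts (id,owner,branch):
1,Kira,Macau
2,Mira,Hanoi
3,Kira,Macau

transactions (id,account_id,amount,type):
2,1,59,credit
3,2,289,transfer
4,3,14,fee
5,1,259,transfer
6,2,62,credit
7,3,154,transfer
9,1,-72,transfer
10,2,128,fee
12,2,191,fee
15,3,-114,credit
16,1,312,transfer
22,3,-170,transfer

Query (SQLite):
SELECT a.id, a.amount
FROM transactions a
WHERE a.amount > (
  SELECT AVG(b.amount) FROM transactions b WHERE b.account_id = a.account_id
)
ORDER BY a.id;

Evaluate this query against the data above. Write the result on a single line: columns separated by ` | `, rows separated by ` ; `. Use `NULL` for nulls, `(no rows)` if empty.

For each transactions row a, compute AVG(amount) over rows sharing a.account_id.
Keep row a if a.amount > that per-group AVG.
  account_id=1: AVG(amount) = 139.5
  account_id=2: AVG(amount) = 167.5
  account_id=3: AVG(amount) = -29.0

3 | 289 ; 4 | 14 ; 5 | 259 ; 7 | 154 ; 12 | 191 ; 16 | 312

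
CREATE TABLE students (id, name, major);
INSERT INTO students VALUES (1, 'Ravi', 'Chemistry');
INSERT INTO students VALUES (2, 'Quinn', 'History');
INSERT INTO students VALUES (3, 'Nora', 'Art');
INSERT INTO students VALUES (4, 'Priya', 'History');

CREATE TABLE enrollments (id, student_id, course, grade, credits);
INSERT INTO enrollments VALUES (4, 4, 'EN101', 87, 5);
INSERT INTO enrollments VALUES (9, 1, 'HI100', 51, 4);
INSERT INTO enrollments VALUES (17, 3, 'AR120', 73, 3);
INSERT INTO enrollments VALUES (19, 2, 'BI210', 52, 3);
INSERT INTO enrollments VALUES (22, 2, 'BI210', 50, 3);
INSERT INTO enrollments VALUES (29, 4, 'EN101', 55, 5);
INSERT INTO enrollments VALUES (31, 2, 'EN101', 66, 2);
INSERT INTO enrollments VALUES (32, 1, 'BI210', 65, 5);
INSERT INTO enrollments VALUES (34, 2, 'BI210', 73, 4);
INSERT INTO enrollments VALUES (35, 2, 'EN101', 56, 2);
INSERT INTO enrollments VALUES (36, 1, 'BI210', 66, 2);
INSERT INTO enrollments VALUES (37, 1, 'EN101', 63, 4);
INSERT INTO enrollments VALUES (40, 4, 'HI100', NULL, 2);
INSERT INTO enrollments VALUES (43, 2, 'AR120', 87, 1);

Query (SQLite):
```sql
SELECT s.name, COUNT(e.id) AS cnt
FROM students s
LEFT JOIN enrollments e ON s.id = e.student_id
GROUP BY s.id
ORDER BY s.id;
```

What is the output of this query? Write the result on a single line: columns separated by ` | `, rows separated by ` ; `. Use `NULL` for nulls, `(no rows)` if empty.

Ravi | 4 ; Quinn | 6 ; Nora | 1 ; Priya | 3

LEFT JOIN keeps every students row; unmatched ones get NULL for enrollments columns.
Group by students.id and compute COUNT(e.id). COUNT(col) of an all-NULL group is 0.
  1: ids {9, 32, 36, 37} → COUNT(e.id)=4
  2: ids {19, 22, 31, 34, 35, 43} → COUNT(e.id)=6
  3: ids {17} → COUNT(e.id)=1
  4: ids {4, 29, 40} → COUNT(e.id)=3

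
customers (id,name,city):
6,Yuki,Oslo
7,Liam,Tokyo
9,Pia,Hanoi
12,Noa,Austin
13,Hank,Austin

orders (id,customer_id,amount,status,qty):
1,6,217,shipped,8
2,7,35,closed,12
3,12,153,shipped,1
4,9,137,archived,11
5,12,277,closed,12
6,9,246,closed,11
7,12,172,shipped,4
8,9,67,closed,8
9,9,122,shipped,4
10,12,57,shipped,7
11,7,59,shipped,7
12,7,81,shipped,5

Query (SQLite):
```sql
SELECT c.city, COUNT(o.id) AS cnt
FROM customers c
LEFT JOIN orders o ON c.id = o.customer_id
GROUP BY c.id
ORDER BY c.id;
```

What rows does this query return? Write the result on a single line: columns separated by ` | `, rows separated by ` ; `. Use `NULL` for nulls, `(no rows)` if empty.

Oslo | 1 ; Tokyo | 3 ; Hanoi | 4 ; Austin | 4 ; Austin | 0

LEFT JOIN keeps every customers row; unmatched ones get NULL for orders columns.
Group by customers.id and compute COUNT(o.id). COUNT(col) of an all-NULL group is 0.
  6: ids {1} → COUNT(o.id)=1
  7: ids {2, 11, 12} → COUNT(o.id)=3
  9: ids {4, 6, 8, 9} → COUNT(o.id)=4
  12: ids {3, 5, 7, 10} → COUNT(o.id)=4
  13: ids {—} → COUNT(o.id)=0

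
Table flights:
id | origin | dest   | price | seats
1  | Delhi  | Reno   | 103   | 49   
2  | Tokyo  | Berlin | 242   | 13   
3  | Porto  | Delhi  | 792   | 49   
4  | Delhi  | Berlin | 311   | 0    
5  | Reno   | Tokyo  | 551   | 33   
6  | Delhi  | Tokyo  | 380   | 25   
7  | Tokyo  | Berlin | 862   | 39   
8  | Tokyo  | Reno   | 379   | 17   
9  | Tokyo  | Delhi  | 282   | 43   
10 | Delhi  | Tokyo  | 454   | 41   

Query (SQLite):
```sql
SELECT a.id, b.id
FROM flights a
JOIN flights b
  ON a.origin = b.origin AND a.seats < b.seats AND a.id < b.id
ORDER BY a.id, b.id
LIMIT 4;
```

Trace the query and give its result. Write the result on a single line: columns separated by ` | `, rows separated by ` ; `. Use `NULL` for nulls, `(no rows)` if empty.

2 | 7 ; 2 | 8 ; 2 | 9 ; 4 | 6

Pairs (a,b) with same origin, a.seats < b.seats, a.id < b.id.
origin groups: Delhi:{1,4,6,10} Porto:{3} Reno:{5} Tokyo:{2,7,8,9}
Ordered by (a.id, b.id); first 4.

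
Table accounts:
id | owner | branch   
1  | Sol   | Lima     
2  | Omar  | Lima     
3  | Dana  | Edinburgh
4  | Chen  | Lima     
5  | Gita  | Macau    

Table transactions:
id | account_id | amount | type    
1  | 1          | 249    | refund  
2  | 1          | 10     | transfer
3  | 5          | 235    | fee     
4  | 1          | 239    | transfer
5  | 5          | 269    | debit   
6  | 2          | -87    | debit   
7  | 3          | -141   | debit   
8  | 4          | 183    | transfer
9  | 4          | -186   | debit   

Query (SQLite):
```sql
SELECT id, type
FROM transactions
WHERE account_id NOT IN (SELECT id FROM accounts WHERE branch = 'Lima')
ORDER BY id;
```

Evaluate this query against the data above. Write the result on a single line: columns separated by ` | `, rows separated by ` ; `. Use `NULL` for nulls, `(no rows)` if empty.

3 | fee ; 5 | debit ; 7 | debit

Inner query: accounts.id where branch = 'Lima'.
Outer: keep transactions rows whose account_id is not in that set.
Inner query → {1, 2, 4}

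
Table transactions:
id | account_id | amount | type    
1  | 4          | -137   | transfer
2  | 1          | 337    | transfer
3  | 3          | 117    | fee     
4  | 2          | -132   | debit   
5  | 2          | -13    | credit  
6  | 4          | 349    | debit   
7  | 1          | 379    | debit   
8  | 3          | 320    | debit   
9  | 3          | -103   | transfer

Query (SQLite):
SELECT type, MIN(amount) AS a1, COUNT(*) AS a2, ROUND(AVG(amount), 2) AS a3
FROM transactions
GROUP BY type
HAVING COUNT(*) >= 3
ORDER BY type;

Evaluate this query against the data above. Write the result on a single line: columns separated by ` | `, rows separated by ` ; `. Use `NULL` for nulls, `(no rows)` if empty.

debit | -132 | 4 | 229 ; transfer | -137 | 3 | 32.33

Group transactions by type.
Per group compute: MIN(amount), COUNT(*), ROUND(AVG(amount), 2).
HAVING: drop groups with fewer than 3 rows.
  credit: ids {5} → MIN(amount)=-13, COUNT(*)=1, ROUND(AVG(amount), 2)=-13
  debit: ids {4, 6, 7, 8} → MIN(amount)=-132, COUNT(*)=4, ROUND(AVG(amount), 2)=229
  fee: ids {3} → MIN(amount)=117, COUNT(*)=1, ROUND(AVG(amount), 2)=117
  transfer: ids {1, 2, 9} → MIN(amount)=-137, COUNT(*)=3, ROUND(AVG(amount), 2)=32.33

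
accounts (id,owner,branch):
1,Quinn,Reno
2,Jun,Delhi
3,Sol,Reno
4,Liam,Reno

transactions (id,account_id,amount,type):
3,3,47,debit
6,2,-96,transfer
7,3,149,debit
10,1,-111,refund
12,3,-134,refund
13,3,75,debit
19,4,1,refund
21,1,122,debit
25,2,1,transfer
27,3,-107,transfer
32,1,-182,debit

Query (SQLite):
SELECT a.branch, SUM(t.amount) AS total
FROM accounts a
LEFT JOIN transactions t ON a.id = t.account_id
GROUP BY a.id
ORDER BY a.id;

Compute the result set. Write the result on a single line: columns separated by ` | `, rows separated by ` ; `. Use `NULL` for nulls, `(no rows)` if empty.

Reno | -171 ; Delhi | -95 ; Reno | 30 ; Reno | 1

LEFT JOIN keeps every accounts row; unmatched ones get NULL for transactions columns.
Group by accounts.id and compute SUM(t.amount). SUM over an all-NULL group is NULL.
  1: ids {10, 21, 32} → SUM(t.amount)=-171
  2: ids {6, 25} → SUM(t.amount)=-95
  3: ids {3, 7, 12, 13, 27} → SUM(t.amount)=30
  4: ids {19} → SUM(t.amount)=1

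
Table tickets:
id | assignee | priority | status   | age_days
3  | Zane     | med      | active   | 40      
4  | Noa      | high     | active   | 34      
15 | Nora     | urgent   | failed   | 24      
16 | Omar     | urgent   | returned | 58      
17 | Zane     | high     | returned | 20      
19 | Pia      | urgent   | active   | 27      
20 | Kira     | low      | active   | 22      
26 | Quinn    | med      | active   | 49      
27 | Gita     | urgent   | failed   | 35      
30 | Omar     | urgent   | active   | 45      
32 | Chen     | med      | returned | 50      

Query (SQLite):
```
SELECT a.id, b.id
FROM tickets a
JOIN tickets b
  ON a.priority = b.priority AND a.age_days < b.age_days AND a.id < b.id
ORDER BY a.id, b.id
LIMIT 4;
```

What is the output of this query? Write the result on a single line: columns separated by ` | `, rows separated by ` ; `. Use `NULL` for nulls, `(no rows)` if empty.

3 | 26 ; 3 | 32 ; 15 | 16 ; 15 | 19

Pairs (a,b) with same priority, a.age_days < b.age_days, a.id < b.id.
priority groups: high:{4,17} low:{20} med:{3,26,32} urgent:{15,16,19,27,30}
Ordered by (a.id, b.id); first 4.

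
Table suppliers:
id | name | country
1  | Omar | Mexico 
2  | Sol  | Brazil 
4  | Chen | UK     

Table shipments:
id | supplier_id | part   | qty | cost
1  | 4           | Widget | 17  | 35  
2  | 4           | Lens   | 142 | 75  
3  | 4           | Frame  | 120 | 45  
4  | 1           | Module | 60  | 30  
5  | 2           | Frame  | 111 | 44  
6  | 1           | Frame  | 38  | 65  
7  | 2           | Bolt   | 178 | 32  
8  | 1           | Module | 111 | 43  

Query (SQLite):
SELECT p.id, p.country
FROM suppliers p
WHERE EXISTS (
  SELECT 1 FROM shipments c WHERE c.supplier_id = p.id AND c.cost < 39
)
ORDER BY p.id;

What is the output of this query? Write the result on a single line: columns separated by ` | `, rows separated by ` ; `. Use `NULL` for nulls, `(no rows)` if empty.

For each suppliers row, check whether any shipments with matching supplier_id has cost < 39.
Keep rows where that is true.

1 | Mexico ; 2 | Brazil ; 4 | UK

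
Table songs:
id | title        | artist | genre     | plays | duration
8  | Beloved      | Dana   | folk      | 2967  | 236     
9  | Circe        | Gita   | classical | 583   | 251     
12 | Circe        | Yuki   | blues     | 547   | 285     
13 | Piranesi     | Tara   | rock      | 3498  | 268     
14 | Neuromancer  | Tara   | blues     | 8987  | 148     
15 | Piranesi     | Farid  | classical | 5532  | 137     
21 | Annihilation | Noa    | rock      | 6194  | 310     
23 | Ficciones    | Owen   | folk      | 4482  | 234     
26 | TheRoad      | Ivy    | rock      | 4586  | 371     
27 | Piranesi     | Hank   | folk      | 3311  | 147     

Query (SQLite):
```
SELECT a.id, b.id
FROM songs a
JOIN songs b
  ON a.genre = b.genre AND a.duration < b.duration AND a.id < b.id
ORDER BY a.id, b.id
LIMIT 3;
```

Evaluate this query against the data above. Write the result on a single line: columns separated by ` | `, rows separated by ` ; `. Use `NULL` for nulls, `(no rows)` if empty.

Pairs (a,b) with same genre, a.duration < b.duration, a.id < b.id.
genre groups: blues:{12,14} classical:{9,15} folk:{8,23,27} rock:{13,21,26}
Ordered by (a.id, b.id); first 3.

13 | 21 ; 13 | 26 ; 21 | 26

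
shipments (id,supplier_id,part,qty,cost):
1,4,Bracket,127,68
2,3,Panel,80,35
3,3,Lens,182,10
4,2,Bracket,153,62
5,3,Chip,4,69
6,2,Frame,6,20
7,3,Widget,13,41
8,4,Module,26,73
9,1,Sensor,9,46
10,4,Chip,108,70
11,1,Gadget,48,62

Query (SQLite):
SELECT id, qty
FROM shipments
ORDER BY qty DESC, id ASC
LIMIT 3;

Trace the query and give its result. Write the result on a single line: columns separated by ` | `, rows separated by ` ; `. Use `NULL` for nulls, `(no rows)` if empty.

3 | 182 ; 4 | 153 ; 1 | 127

Sort by qty desc, tiebreak id asc: (182, id=3), (153, id=4), (127, id=1), (108, id=10), (80, id=2), (48, id=11) …. Take first 3.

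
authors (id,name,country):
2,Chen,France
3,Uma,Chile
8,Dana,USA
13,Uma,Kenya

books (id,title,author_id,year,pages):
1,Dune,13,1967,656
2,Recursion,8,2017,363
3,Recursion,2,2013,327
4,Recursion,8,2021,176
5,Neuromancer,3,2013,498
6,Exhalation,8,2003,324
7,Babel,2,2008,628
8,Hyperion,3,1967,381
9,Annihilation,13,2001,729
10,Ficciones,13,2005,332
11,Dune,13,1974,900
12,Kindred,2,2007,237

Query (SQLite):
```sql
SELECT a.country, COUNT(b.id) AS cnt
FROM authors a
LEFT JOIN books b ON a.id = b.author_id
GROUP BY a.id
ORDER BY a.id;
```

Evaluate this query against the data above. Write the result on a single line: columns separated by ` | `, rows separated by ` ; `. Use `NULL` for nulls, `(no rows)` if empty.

LEFT JOIN keeps every authors row; unmatched ones get NULL for books columns.
Group by authors.id and compute COUNT(b.id). COUNT(col) of an all-NULL group is 0.
  2: ids {3, 7, 12} → COUNT(b.id)=3
  3: ids {5, 8} → COUNT(b.id)=2
  8: ids {2, 4, 6} → COUNT(b.id)=3
  13: ids {1, 9, 10, 11} → COUNT(b.id)=4

France | 3 ; Chile | 2 ; USA | 3 ; Kenya | 4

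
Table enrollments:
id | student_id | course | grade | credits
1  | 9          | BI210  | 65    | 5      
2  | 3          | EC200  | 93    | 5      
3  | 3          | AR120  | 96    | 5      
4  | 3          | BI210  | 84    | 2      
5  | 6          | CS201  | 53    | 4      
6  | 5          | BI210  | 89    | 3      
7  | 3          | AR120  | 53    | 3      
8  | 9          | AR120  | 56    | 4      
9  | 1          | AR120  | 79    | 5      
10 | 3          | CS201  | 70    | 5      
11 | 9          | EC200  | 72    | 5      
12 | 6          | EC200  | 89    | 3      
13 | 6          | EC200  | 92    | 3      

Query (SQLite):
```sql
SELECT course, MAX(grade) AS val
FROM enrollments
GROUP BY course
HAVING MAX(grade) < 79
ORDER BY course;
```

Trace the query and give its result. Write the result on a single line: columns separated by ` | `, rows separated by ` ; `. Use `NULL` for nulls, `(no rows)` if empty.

CS201 | 70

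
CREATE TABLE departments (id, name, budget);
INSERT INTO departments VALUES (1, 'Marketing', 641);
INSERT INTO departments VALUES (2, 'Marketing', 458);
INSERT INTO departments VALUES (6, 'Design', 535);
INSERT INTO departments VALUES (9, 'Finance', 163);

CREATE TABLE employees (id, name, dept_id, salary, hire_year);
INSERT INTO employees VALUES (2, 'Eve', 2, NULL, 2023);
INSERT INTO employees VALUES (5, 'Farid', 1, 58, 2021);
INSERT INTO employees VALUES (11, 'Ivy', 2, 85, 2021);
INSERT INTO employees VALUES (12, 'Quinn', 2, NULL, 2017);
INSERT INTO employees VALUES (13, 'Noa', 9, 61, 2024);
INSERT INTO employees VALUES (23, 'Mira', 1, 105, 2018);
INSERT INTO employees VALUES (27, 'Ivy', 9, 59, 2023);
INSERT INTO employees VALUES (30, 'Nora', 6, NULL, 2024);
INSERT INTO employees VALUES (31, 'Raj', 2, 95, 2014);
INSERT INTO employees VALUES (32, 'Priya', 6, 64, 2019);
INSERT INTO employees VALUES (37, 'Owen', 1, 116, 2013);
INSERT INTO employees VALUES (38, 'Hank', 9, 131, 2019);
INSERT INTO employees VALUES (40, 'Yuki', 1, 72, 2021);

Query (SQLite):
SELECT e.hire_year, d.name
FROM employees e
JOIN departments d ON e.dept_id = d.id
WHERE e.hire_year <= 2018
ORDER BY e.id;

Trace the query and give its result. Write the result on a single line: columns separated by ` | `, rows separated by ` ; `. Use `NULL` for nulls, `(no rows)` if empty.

2017 | Marketing ; 2018 | Marketing ; 2014 | Marketing ; 2013 | Marketing

Each employees row matches the departments row where dept_id = departments.id.
Then keep rows with e.hire_year <= 2018.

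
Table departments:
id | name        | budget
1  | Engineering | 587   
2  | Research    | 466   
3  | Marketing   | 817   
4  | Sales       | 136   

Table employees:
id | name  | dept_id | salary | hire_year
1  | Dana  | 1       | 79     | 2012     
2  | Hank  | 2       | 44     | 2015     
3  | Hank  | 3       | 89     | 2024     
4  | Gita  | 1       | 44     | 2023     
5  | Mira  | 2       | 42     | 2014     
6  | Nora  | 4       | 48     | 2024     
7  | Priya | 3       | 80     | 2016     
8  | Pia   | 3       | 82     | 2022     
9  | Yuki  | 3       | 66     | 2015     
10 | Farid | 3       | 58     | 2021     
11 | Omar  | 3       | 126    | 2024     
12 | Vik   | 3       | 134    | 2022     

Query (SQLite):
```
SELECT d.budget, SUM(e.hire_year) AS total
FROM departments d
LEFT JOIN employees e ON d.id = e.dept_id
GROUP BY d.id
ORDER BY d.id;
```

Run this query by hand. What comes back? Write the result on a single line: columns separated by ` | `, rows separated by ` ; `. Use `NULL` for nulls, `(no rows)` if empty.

587 | 4035 ; 466 | 4029 ; 817 | 14144 ; 136 | 2024

LEFT JOIN keeps every departments row; unmatched ones get NULL for employees columns.
Group by departments.id and compute SUM(e.hire_year). SUM over an all-NULL group is NULL.
  1: ids {1, 4} → SUM(e.hire_year)=4035
  2: ids {2, 5} → SUM(e.hire_year)=4029
  3: ids {3, 7, 8, 9, 10, 11, 12} → SUM(e.hire_year)=14144
  4: ids {6} → SUM(e.hire_year)=2024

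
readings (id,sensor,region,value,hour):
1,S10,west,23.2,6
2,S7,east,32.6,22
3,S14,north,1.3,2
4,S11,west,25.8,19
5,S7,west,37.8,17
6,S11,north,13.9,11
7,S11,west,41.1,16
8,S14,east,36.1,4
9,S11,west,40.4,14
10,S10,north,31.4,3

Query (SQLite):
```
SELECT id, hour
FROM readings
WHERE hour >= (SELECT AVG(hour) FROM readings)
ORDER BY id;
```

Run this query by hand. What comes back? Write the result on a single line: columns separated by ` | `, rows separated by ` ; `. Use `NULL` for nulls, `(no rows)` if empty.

Scalar subquery: AVG(hour) over all readings rows = 11.4.
Keep rows where hour >= that value.

2 | 22 ; 4 | 19 ; 5 | 17 ; 7 | 16 ; 9 | 14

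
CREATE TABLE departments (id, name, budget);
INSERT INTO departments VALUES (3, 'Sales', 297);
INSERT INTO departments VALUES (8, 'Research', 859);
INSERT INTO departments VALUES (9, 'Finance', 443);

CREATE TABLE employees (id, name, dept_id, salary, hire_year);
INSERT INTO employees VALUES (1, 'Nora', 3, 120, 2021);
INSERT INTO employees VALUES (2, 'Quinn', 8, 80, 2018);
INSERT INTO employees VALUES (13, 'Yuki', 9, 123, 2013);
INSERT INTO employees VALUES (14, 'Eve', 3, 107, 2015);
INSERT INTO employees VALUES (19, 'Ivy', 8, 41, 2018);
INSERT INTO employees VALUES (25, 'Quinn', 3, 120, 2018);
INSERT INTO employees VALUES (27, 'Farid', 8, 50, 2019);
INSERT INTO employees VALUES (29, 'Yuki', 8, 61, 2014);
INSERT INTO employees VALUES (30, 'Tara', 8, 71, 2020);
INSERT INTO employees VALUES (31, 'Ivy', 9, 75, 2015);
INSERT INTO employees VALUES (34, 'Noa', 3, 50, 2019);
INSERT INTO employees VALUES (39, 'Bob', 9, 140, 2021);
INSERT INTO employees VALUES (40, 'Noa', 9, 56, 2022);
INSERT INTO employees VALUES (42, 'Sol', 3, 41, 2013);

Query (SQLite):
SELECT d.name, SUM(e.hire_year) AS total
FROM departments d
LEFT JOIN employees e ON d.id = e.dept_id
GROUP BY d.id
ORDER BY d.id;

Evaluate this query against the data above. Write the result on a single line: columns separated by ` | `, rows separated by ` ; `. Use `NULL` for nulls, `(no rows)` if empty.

Sales | 10086 ; Research | 10089 ; Finance | 8071

LEFT JOIN keeps every departments row; unmatched ones get NULL for employees columns.
Group by departments.id and compute SUM(e.hire_year). SUM over an all-NULL group is NULL.
  3: ids {1, 14, 25, 34, 42} → SUM(e.hire_year)=10086
  8: ids {2, 19, 27, 29, 30} → SUM(e.hire_year)=10089
  9: ids {13, 31, 39, 40} → SUM(e.hire_year)=8071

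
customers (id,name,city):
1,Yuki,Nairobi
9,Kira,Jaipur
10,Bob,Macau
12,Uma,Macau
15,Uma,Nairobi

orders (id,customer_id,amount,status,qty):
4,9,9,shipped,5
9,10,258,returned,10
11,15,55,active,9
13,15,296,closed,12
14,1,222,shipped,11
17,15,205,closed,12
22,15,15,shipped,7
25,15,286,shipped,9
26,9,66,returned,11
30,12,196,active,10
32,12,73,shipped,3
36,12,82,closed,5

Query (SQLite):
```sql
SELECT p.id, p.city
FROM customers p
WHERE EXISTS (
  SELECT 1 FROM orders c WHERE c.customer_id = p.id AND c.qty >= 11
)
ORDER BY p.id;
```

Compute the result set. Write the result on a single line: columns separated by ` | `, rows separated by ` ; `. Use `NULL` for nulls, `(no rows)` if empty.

For each customers row, check whether any orders with matching customer_id has qty >= 11.
Keep rows where that is true.

1 | Nairobi ; 9 | Jaipur ; 15 | Nairobi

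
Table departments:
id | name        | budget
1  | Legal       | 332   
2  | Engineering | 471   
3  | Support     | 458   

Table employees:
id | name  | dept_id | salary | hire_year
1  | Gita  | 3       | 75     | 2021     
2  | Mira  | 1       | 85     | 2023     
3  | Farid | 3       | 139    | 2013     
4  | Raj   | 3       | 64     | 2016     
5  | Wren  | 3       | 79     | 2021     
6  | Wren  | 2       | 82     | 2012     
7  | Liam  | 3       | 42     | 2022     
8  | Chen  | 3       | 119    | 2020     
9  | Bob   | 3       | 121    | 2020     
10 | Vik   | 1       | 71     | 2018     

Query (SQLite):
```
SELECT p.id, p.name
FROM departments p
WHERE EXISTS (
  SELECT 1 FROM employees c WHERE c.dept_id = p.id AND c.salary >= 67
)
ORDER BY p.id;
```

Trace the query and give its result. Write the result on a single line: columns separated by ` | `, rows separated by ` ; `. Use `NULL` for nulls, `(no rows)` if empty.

For each departments row, check whether any employees with matching dept_id has salary >= 67.
Keep rows where that is true.

1 | Legal ; 2 | Engineering ; 3 | Support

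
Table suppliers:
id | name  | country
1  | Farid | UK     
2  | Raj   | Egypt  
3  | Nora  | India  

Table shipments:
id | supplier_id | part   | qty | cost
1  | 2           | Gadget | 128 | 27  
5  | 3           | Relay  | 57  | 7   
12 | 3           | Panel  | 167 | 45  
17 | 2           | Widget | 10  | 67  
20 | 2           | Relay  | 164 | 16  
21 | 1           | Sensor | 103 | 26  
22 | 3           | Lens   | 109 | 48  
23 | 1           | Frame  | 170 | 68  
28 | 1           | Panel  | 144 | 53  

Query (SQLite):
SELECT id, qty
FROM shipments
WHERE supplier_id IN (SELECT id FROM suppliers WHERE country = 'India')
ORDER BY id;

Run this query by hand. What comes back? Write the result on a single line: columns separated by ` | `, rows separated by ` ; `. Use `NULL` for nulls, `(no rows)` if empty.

Inner query: suppliers.id where country = 'India'.
Outer: keep shipments rows whose supplier_id is in that set.
Inner query → {3}

5 | 57 ; 12 | 167 ; 22 | 109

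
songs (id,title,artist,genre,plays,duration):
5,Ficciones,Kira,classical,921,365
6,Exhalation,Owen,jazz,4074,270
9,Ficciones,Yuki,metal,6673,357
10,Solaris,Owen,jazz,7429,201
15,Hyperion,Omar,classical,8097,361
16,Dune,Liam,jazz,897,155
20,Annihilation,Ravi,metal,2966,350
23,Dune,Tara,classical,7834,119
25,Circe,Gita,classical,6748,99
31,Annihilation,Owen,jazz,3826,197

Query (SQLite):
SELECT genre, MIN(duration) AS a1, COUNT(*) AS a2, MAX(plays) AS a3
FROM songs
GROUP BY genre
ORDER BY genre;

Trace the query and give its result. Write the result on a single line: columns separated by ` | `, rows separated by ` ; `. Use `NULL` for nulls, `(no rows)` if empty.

Group songs by genre.
Per group compute: MIN(duration), COUNT(*), MAX(plays).
  classical: ids {5, 15, 23, 25} → MIN(duration)=99, COUNT(*)=4, MAX(plays)=8097
  jazz: ids {6, 10, 16, 31} → MIN(duration)=155, COUNT(*)=4, MAX(plays)=7429
  metal: ids {9, 20} → MIN(duration)=350, COUNT(*)=2, MAX(plays)=6673

classical | 99 | 4 | 8097 ; jazz | 155 | 4 | 7429 ; metal | 350 | 2 | 6673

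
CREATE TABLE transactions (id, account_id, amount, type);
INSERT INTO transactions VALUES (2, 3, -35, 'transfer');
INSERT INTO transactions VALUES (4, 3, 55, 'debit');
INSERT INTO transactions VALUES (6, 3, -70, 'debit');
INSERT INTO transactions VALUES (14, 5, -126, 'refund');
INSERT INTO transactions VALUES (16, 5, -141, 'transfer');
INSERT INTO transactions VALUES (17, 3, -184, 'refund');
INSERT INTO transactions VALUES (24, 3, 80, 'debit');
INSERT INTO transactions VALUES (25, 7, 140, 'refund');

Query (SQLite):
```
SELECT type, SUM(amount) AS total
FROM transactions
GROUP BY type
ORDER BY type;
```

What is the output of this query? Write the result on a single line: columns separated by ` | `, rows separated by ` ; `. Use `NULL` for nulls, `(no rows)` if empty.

debit | 65 ; refund | -170 ; transfer | -176

Partition transactions by type; compute SUM(amount) within each group.
  debit: ids {4, 6, 24} → SUM(amount)=65
  refund: ids {14, 17, 25} → SUM(amount)=-170
  transfer: ids {2, 16} → SUM(amount)=-176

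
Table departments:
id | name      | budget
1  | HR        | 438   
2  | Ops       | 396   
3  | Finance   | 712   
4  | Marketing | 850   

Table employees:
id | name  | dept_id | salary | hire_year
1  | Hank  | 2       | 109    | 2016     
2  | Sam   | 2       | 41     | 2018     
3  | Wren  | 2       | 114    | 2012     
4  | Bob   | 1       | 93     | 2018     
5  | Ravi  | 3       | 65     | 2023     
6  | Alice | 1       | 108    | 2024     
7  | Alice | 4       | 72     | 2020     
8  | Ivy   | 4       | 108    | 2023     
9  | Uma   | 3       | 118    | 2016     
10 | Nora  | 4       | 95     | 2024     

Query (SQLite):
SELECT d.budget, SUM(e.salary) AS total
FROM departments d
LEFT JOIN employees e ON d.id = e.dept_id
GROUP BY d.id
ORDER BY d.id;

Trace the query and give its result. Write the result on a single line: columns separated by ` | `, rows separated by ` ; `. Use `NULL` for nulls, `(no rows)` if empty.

438 | 201 ; 396 | 264 ; 712 | 183 ; 850 | 275

LEFT JOIN keeps every departments row; unmatched ones get NULL for employees columns.
Group by departments.id and compute SUM(e.salary). SUM over an all-NULL group is NULL.
  1: ids {4, 6} → SUM(e.salary)=201
  2: ids {1, 2, 3} → SUM(e.salary)=264
  3: ids {5, 9} → SUM(e.salary)=183
  4: ids {7, 8, 10} → SUM(e.salary)=275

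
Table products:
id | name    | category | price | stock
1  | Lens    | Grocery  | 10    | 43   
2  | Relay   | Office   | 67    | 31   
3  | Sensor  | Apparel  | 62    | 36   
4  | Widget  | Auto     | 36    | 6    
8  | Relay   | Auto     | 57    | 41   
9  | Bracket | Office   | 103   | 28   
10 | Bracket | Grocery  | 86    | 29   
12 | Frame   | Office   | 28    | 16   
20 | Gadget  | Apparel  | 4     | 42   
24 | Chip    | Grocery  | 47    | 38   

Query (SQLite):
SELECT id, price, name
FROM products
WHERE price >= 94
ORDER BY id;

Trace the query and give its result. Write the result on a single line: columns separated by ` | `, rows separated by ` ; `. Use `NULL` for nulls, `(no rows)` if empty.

9 | 103 | Bracket

price >= 94: ids {9}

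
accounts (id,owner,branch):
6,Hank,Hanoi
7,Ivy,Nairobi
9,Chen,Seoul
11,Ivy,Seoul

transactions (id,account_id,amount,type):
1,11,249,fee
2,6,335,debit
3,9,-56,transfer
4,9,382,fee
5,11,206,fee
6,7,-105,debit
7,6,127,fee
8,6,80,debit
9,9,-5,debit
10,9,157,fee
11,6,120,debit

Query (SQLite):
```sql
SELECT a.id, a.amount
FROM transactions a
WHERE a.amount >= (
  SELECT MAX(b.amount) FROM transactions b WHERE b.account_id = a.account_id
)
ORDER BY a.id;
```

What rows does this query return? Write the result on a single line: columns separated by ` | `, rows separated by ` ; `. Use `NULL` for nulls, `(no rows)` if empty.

For each transactions row a, compute MAX(amount) over rows sharing a.account_id.
Keep row a if a.amount >= that per-group MAX.
  account_id=6: MAX(amount) = 335
  account_id=7: MAX(amount) = -105
  account_id=9: MAX(amount) = 382
  account_id=11: MAX(amount) = 249

1 | 249 ; 2 | 335 ; 4 | 382 ; 6 | -105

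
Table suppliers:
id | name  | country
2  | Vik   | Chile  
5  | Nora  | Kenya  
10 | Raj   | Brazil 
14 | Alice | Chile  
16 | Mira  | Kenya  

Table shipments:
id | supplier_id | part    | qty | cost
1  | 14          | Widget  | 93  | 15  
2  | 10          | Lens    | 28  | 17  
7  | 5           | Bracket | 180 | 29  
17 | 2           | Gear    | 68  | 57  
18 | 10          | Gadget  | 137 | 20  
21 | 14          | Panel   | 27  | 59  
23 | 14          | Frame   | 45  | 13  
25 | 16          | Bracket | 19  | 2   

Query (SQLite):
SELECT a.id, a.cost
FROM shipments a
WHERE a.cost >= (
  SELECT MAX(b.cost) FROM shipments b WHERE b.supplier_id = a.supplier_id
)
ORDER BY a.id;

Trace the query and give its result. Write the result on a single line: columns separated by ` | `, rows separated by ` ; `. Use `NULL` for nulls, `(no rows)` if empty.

7 | 29 ; 17 | 57 ; 18 | 20 ; 21 | 59 ; 25 | 2

For each shipments row a, compute MAX(cost) over rows sharing a.supplier_id.
Keep row a if a.cost >= that per-group MAX.
  supplier_id=2: MAX(cost) = 57
  supplier_id=5: MAX(cost) = 29
  supplier_id=10: MAX(cost) = 20
  supplier_id=14: MAX(cost) = 59
  supplier_id=16: MAX(cost) = 2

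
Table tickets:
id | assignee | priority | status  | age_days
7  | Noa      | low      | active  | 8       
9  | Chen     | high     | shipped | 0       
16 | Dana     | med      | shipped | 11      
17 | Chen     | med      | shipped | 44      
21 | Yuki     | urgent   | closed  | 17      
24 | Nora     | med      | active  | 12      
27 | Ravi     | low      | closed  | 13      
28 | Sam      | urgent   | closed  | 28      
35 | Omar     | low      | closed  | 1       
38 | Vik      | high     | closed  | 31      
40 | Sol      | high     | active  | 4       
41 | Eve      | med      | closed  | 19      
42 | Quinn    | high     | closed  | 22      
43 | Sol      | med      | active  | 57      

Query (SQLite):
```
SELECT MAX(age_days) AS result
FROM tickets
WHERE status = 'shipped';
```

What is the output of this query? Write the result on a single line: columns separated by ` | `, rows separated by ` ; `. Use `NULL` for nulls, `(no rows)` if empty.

44

Rows where status='shipped' → age_days values: [0, 11, 44].
MAX of non-NULL values = 44.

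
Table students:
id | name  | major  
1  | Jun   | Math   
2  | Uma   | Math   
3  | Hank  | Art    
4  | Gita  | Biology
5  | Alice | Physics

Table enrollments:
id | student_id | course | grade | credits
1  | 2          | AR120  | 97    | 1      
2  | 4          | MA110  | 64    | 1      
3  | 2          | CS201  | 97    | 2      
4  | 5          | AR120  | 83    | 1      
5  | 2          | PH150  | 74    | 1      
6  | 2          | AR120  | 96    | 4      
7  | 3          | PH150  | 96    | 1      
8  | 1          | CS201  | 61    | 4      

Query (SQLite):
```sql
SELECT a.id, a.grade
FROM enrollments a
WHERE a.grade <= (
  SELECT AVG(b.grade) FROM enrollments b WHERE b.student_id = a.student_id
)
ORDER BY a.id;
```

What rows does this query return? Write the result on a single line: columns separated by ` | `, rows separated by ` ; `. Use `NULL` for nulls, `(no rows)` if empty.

For each enrollments row a, compute AVG(grade) over rows sharing a.student_id.
Keep row a if a.grade <= that per-group AVG.
  student_id=1: AVG(grade) = 61.0
  student_id=2: AVG(grade) = 91.0
  student_id=3: AVG(grade) = 96.0
  student_id=4: AVG(grade) = 64.0
  student_id=5: AVG(grade) = 83.0

2 | 64 ; 4 | 83 ; 5 | 74 ; 7 | 96 ; 8 | 61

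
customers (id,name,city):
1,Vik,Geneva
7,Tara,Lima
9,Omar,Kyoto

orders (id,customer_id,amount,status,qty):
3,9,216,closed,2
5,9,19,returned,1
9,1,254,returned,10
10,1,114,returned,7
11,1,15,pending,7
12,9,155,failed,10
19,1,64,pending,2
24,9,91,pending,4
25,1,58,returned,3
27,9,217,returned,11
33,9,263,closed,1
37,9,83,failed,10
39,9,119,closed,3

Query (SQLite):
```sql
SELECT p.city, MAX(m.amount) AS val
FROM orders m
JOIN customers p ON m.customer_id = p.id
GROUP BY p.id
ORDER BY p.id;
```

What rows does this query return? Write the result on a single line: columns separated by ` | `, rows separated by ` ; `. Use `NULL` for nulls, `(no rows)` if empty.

Geneva | 254 ; Kyoto | 263

Join each orders row to its customers via customer_id.
Group joined rows by customers.id; compute MAX(m.amount) per group.
  1: ids {9, 10, 11, 19, 25} → MAX(m.amount)=254
  9: ids {3, 5, 12, 24, 27, 33, 37, 39} → MAX(m.amount)=263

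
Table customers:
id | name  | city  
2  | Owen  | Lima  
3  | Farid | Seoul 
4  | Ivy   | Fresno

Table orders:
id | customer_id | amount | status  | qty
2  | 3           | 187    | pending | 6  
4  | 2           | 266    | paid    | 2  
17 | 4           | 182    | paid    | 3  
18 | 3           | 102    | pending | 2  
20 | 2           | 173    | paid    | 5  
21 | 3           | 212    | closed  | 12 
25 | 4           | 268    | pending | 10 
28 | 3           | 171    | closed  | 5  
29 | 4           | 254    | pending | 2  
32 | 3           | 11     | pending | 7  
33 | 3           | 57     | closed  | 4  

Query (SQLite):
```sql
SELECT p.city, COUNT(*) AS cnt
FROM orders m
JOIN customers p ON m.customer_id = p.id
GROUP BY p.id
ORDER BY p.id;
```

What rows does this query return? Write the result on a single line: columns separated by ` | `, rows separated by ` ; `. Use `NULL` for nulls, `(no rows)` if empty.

Join each orders row to its customers via customer_id.
Group joined rows by customers.id; compute COUNT(*) per group.
  2: ids {4, 20} → COUNT(*)=2
  3: ids {2, 18, 21, 28, 32, 33} → COUNT(*)=6
  4: ids {17, 25, 29} → COUNT(*)=3

Lima | 2 ; Seoul | 6 ; Fresno | 3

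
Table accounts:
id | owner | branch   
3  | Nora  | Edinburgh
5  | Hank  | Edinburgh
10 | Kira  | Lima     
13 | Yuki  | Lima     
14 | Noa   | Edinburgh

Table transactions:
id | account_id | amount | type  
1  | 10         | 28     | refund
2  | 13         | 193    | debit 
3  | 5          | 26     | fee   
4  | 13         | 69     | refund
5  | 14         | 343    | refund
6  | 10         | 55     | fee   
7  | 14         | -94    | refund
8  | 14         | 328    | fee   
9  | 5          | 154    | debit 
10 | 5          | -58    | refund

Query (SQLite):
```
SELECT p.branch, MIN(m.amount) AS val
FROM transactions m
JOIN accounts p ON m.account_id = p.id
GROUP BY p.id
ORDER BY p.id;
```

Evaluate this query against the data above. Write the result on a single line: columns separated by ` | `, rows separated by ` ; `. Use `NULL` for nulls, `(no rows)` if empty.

Edinburgh | -58 ; Lima | 28 ; Lima | 69 ; Edinburgh | -94

Join each transactions row to its accounts via account_id.
Group joined rows by accounts.id; compute MIN(m.amount) per group.
  5: ids {3, 9, 10} → MIN(m.amount)=-58
  10: ids {1, 6} → MIN(m.amount)=28
  13: ids {2, 4} → MIN(m.amount)=69
  14: ids {5, 7, 8} → MIN(m.amount)=-94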